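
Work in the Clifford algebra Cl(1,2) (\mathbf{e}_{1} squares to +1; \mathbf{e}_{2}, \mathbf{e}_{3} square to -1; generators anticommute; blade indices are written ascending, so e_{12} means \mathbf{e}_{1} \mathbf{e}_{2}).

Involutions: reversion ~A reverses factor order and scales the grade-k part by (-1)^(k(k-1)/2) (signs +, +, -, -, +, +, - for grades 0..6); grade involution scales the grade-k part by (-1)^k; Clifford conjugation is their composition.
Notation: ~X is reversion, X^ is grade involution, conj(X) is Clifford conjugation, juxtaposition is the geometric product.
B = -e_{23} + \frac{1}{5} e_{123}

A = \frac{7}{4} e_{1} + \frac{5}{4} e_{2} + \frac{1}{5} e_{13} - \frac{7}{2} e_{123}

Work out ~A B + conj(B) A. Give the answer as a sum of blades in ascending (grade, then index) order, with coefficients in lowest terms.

first term: -\frac{7}{10} + \frac{7}{2} e_{1} + \frac{1}{25} e_{2} + \frac{5}{4} e_{3} + \frac{1}{5} e_{12} + \frac{1}{4} e_{13} + \frac{7}{20} e_{23} - \frac{7}{4} e_{123}
second term: \frac{7}{10} + \frac{7}{2} e_{1} - \frac{1}{25} e_{2} + \frac{5}{4} e_{3} - \frac{1}{5} e_{12} + \frac{1}{4} e_{13} + \frac{7}{20} e_{23} + \frac{7}{4} e_{123}
Answer: 7 e_{1} + \frac{5}{2} e_{3} + \frac{1}{2} e_{13} + \frac{7}{10} e_{23}


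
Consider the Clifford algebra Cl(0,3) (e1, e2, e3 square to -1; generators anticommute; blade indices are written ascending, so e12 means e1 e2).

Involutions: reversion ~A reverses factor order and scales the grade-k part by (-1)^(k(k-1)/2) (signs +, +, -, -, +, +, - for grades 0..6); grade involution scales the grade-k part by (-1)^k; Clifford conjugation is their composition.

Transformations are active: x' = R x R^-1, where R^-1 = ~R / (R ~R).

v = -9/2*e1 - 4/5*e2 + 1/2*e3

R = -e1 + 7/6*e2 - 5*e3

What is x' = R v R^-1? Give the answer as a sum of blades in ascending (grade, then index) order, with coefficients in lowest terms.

~R = -e1 + 7/6*e2 - 5*e3, and R ~R = -985/36, so R^-1 = ~R / (-985/36).
R v = -16/15 + 121/20*e12 - 23*e13 - 41/12*e23
Answer: 43557/9850*e1 + 4388/4925*e2 - 1753/1970*e3


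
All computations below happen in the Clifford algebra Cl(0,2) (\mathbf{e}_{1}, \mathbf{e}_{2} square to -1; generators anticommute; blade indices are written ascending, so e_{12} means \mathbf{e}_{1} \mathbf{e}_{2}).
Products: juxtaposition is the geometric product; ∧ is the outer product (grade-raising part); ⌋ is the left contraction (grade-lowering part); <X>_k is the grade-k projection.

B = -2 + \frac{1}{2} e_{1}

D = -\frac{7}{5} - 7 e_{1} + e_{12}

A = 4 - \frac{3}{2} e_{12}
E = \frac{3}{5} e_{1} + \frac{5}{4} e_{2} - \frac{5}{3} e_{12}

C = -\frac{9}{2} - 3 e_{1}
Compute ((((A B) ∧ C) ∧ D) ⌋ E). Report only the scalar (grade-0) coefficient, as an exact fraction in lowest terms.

step 1: -8 + 2 e_{1} - \frac{3}{4} e_{2} + 3 e_{12}
step 2: 36 + 15 e_{1} + \frac{27}{8} e_{2} - \frac{63}{4} e_{12}
step 3: -\frac{252}{5} - 273 e_{1} - \frac{189}{40} e_{2} + \frac{3267}{40} e_{12}
step 4: \frac{48933}{160} - \frac{4473}{200} e_{1} - 518 e_{2} + 84 e_{12}
Answer: \frac{48933}{160}


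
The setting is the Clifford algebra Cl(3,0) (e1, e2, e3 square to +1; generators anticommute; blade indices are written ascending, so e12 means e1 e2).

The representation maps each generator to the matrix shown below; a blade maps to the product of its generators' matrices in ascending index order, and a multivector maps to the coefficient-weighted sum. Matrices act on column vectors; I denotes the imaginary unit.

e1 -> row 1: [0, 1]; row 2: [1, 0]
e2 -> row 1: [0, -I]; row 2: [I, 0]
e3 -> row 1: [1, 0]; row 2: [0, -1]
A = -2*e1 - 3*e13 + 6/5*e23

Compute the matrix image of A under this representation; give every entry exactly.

Bivector images (products of the table entries): rho(e13) = rho(e1)rho(e3) = row 1: [0, -1]; row 2: [1, 0]; rho(e23) = rho(e2)rho(e3) = row 1: [0, I]; row 2: [I, 0].
M = (-2)*rho(e1) + (-3)*rho(e13) + (6/5)*rho(e23), summed entrywise:
Answer: row 1: [0, 1 + 6*I/5]; row 2: [-5 + 6*I/5, 0]


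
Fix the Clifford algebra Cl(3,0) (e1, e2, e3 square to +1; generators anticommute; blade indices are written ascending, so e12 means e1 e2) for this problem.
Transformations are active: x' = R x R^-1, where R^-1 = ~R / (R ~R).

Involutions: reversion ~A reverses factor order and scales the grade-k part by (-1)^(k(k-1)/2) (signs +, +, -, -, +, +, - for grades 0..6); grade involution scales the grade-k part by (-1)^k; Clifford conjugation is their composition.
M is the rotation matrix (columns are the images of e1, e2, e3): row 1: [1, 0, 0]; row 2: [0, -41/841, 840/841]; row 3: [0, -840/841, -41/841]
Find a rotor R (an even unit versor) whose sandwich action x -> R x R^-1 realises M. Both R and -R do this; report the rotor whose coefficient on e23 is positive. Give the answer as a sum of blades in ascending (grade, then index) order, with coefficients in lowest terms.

Method: write R = a + b12*e12 + b13*e13 + b23*e23 with a^2 + b12^2 + b13^2 + b23^2 = 1 (so R^-1 = ~R). Expanding the columns R e_j ~R gives tr M = 4a^2 - 1 and, from the antisymmetric part, M21 - M12 = -4a*b12, M13 - M31 = 4a*b13, M32 - M23 = -4a*b23.
Here tr M = 759/841, so a^2 = (1 + tr M)/4 = 400/841 and a = ±20/29. Taking a = 20/29: M21 - M12 = 0, M13 - M31 = 0, M32 - M23 = -1680/841, giving b12 = 0, b13 = 0, b23 = 21/29, i.e. R = 20/29 + 21/29*e23.
Its e23 coefficient is already positive.
Answer: 20/29 + 21/29*e23. Sheet selection: the two-to-one cover makes ±R indistinguishable at the matrix level (trace 759/841), so uniqueness comes from the required sign on e23.


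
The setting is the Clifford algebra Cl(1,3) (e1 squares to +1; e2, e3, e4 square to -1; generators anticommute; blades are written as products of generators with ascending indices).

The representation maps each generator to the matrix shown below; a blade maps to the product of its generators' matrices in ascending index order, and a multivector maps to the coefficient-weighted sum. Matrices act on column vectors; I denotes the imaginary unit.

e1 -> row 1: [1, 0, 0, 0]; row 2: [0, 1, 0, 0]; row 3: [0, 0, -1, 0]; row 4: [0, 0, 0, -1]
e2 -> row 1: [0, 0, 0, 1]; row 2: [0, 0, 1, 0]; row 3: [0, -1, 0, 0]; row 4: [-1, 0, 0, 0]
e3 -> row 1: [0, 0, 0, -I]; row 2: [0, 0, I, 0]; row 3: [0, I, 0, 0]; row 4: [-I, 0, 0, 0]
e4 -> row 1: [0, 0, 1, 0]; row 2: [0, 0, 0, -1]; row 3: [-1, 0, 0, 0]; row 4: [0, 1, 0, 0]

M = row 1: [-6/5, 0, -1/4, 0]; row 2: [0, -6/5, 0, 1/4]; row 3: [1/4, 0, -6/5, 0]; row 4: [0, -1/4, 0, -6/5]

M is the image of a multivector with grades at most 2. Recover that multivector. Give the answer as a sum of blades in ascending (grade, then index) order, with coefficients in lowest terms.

Method: the blade images are trace-orthogonal — tr(rho(e_A) rho(e_B)^-1) = 4 if A = B and 0 otherwise — and rho(e_A)^-1 = (e_A)^2 * rho(e_A) with (e_A)^2 = +1 or -1, so the coefficient of e_A in the preimage is (e_A)^2 * tr(M rho(e_A))/4.
Nonzero projections over blades of grade <= 2: 1: (1)^2 = +1, tr(M 1) = -24/5, coefficient -6/5; e4: (e4)^2 = -1, tr(M rho(e4)) = 1, coefficient -1/4. Every other blade of grade <= 2 projects to 0.
Answer: -6/5 - 1/4*e4


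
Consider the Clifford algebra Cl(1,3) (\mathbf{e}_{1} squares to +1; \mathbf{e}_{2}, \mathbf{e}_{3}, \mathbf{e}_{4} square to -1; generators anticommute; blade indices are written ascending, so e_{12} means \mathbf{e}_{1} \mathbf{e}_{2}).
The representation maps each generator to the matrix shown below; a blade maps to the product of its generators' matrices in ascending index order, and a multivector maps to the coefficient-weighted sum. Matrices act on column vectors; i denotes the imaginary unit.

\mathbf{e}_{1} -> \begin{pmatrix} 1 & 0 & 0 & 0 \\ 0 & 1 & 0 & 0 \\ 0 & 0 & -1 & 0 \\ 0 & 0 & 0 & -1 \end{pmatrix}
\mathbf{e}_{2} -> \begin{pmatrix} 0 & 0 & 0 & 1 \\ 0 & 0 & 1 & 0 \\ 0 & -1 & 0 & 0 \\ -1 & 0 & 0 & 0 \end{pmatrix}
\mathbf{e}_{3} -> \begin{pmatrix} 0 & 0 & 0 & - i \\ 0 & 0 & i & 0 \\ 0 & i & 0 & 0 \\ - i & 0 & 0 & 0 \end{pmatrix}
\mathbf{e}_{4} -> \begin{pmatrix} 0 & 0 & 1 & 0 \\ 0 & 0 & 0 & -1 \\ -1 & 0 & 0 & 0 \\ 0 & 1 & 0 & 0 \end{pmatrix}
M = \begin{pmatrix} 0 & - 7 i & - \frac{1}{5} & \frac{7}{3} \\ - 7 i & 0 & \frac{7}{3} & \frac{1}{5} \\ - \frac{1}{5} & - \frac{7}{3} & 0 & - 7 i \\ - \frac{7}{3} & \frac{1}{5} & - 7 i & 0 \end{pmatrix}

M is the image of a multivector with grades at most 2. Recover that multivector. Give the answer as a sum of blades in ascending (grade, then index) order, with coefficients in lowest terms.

Method: the blade images are trace-orthogonal — tr(rho(e_A) rho(e_B)^-1) = 4 if A = B and 0 otherwise — and rho(e_A)^-1 = (e_A)^2 * rho(e_A) with (e_A)^2 = +1 or -1, so the coefficient of e_A in the preimage is (e_A)^2 * tr(M rho(e_A))/4.
Nonzero projections over blades of grade <= 2: e_{2}: (e_{2})^2 = -1, tr(M rho(e_{2})) = - \frac{28}{3}, coefficient \frac{7}{3}; e_{14}: (e_{14})^2 = +1, tr(M rho(e_{14})) = - \frac{4}{5}, coefficient -\frac{1}{5}; e_{34}: (e_{34})^2 = -1, tr(M rho(e_{34})) = -28, coefficient 7. Every other blade of grade <= 2 projects to 0.
Answer: \frac{7}{3} e_{2} - \frac{1}{5} e_{14} + 7 e_{34}


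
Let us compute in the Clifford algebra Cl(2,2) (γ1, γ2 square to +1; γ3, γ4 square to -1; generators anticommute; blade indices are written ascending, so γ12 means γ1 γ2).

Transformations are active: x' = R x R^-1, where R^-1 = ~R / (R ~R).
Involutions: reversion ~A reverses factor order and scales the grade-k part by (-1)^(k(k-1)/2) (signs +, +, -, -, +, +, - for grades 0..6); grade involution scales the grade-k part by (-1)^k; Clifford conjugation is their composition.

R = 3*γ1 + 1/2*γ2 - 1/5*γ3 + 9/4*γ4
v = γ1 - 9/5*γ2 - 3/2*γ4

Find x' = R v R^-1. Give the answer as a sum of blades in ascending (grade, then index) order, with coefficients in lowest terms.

~R = 3*γ1 + 1/2*γ2 - 1/5*γ3 + 9/4*γ4, and R ~R = 1659/400, so R^-1 = ~R / (1659/400).
R v = 219/40 - 59/10*γ12 + 1/5*γ13 - 27/4*γ14 - 9/25*γ23 + 33/10*γ24 + 3/10*γ34
Answer: 3827/553*γ1 + 8627/2765*γ2 - 292/553*γ3 + 8229/1106*γ4


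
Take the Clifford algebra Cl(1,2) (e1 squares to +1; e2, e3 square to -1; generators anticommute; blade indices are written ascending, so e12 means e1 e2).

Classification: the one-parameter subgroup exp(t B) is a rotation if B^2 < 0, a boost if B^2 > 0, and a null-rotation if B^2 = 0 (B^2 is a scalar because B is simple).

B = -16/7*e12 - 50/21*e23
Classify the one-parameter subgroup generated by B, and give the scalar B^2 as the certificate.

B^2 term by term: the squares give (-16/7)^2*(e12)^2 + (-50/21)^2*(e23)^2 = 256/49*(+1) + 2500/441*(-1) = -4/9 (each basis 2-blade squares to minus the product of its generators' squares); cross terms between blades sharing an index anticommute and cancel. So B^2 = -4/9.
Answer: rotation, certificate B^2 = -4/9. Because -4/9 is invariant under every versor sandwich, the classification follows from its sign alone.


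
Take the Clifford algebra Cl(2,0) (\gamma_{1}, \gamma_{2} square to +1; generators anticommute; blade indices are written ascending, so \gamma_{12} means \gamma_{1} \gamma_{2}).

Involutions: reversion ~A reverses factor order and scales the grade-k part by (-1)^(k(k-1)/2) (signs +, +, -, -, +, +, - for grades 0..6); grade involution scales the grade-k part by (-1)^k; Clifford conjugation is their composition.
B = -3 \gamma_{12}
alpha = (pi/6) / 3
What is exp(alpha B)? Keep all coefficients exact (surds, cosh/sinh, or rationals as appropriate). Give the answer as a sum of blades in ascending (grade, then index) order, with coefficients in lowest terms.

B^2 = (-3)^2*(\gamma_{12})^2 = 9*(-1) = -9 (a basis 2-blade squares to minus the product of its generators' squares).
B^2 = -9 — the negative square puts this in the circular regime; l = 3, alpha*l = \frac{\pi}{6}, so exp(alpha B) = cos(\frac{\pi}{6}) + (sin(\frac{\pi}{6})/3)*B = \frac{\sqrt{3}}{2} + (\frac{1}{6})*B.
Answer: \frac{\sqrt{3}}{2} - \frac{1}{2} \gamma_{12}


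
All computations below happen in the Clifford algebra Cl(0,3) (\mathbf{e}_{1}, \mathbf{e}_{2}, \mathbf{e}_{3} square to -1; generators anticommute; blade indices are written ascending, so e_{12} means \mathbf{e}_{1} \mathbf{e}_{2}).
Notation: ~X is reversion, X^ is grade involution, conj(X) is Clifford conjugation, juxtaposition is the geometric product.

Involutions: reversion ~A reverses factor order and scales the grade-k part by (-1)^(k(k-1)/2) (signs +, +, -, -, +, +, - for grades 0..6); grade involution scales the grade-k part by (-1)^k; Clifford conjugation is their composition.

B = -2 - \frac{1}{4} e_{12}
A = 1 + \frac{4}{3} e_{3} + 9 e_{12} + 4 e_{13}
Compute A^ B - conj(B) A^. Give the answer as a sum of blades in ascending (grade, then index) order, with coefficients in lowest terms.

first term: \frac{1}{4} + \frac{8}{3} e_{3} - \frac{73}{4} e_{12} - 8 e_{13} + e_{23} + \frac{1}{3} e_{123}
second term: -\frac{17}{4} + \frac{8}{3} e_{3} - \frac{71}{4} e_{12} - 8 e_{13} + e_{23} - \frac{1}{3} e_{123}
Answer: \frac{9}{2} - \frac{1}{2} e_{12} + \frac{2}{3} e_{123}


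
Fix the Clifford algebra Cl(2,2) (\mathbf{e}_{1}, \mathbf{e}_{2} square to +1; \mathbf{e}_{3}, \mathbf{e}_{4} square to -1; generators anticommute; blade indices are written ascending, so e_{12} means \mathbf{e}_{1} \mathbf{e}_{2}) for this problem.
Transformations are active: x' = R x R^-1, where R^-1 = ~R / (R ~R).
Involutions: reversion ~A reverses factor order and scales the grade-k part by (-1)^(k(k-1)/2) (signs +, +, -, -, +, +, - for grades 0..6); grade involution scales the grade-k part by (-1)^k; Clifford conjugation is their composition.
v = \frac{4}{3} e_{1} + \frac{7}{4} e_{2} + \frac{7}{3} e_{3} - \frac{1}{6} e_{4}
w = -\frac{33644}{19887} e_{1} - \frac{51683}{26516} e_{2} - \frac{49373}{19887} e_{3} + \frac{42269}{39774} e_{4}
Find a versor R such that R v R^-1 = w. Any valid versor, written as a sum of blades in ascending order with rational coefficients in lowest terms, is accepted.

Equal squares first: v^2 = w^2 = -\frac{91}{144}. Then v + w = -\frac{2376}{6629} e_{1} - \frac{1320}{6629} e_{2} - \frac{990}{6629} e_{3} + \frac{5940}{6629} e_{4} is a versor taking v to w, provided it is invertible.
Answer: -\frac{2376}{6629} e_{1} - \frac{1320}{6629} e_{2} - \frac{990}{6629} e_{3} + \frac{5940}{6629} e_{4}


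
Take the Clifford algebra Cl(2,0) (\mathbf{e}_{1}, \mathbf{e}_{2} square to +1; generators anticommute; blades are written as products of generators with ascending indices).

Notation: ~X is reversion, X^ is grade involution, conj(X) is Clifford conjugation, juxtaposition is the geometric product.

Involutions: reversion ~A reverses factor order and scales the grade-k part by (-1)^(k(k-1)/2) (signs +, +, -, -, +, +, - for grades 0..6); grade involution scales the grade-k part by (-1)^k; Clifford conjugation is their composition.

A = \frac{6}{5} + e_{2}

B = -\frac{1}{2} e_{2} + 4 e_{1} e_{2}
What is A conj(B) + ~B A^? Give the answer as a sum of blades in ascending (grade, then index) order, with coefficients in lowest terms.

first term: \frac{1}{2} + 4 e_{1} + \frac{3}{5} e_{2} - \frac{24}{5} e_{1} e_{2}
second term: \frac{1}{2} + 4 e_{1} - \frac{3}{5} e_{2} - \frac{24}{5} e_{1} e_{2}
Answer: 1 + 8 e_{1} - \frac{48}{5} e_{1} e_{2}


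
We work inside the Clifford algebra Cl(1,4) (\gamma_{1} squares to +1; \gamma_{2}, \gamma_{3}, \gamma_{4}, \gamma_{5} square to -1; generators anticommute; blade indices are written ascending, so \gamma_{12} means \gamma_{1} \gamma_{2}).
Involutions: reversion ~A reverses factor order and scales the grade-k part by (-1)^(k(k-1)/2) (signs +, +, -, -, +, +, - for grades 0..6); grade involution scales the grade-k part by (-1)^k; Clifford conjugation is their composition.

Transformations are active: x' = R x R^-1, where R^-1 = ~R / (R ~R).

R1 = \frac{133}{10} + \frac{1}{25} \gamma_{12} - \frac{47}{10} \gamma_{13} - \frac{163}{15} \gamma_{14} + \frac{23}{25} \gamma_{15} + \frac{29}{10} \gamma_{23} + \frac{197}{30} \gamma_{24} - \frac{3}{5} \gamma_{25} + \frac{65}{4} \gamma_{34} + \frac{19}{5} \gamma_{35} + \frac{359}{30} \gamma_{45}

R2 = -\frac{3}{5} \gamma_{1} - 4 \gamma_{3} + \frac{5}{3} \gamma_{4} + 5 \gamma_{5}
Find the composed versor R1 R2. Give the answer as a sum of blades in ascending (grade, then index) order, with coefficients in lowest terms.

Distribute over the terms of R2 (each basis-blade product reordered to ascending indices, repeated generators contracted through their squares):
R1 (-\frac{3}{5} \gamma_{1}) = -\frac{399}{50} \gamma_{1} + \frac{3}{125} \gamma_{2} - \frac{141}{50} \gamma_{3} - \frac{163}{25} \gamma_{4} + \frac{69}{125} \gamma_{5} - \frac{87}{50} \gamma_{123} - \frac{197}{50} \gamma_{124} + \frac{9}{25} \gamma_{125} - \frac{39}{4} \gamma_{134} - \frac{57}{25} \gamma_{135} - \frac{359}{50} \gamma_{145}
R1 (-4 \gamma_{3}) = -\frac{94}{5} \gamma_{1} + \frac{58}{5} \gamma_{2} - \frac{266}{5} \gamma_{3} - 65 \gamma_{4} - \frac{76}{5} \gamma_{5} - \frac{4}{25} \gamma_{123} - \frac{652}{15} \gamma_{134} + \frac{92}{25} \gamma_{135} + \frac{394}{15} \gamma_{234} - \frac{12}{5} \gamma_{235} - \frac{718}{15} \gamma_{345}
R1 (\frac{5}{3} \gamma_{4}) = \frac{163}{9} \gamma_{1} - \frac{197}{18} \gamma_{2} - \frac{325}{12} \gamma_{3} + \frac{133}{6} \gamma_{4} + \frac{359}{18} \gamma_{5} + \frac{1}{15} \gamma_{124} - \frac{47}{6} \gamma_{134} - \frac{23}{15} \gamma_{145} + \frac{29}{6} \gamma_{234} + \gamma_{245} - \frac{19}{3} \gamma_{345}
R1 (5 \gamma_{5}) = -\frac{23}{5} \gamma_{1} + 3 \gamma_{2} - 19 \gamma_{3} - \frac{359}{6} \gamma_{4} + \frac{133}{2} \gamma_{5} + \frac{1}{5} \gamma_{125} - \frac{47}{2} \gamma_{135} - \frac{163}{3} \gamma_{145} + \frac{29}{2} \gamma_{235} + \frac{197}{6} \gamma_{245} + \frac{325}{4} \gamma_{345}
Summing the partial products and collecting blades:
Answer: -\frac{5971}{450} \gamma_{1} + \frac{8279}{2250} \gamma_{2} - \frac{30631}{300} \gamma_{3} - \frac{8189}{75} \gamma_{4} + \frac{80771}{1125} \gamma_{5} - \frac{19}{10} \gamma_{123} - \frac{581}{150} \gamma_{124} + \frac{14}{25} \gamma_{125} - \frac{1221}{20} \gamma_{134} - \frac{221}{10} \gamma_{135} - \frac{9457}{150} \gamma_{145} + \frac{311}{10} \gamma_{234} + \frac{121}{10} \gamma_{235} + \frac{203}{6} \gamma_{245} + \frac{541}{20} \gamma_{345}


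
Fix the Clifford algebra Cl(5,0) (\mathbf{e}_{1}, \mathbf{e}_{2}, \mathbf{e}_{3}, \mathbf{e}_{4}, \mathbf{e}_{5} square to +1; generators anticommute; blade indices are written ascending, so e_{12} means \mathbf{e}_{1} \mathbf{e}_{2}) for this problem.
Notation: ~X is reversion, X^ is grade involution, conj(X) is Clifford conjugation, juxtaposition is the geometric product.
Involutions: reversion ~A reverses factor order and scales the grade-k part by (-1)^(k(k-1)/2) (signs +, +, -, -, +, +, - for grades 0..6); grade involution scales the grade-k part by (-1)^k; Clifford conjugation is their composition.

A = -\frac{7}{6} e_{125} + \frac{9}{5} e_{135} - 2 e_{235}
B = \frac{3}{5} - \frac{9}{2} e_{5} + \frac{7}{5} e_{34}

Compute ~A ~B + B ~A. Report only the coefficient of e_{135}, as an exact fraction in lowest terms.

first term: -\frac{21}{4} e_{12} + \frac{81}{10} e_{13} - 9 e_{23} + \frac{7}{10} e_{125} - \frac{27}{25} e_{135} + \frac{63}{25} e_{145} + \frac{6}{5} e_{235} - \frac{14}{5} e_{245} - \frac{49}{30} e_{12345}
second term: -\frac{21}{4} e_{12} + \frac{81}{10} e_{13} - 9 e_{23} + \frac{7}{10} e_{125} - \frac{27}{25} e_{135} + \frac{63}{25} e_{145} + \frac{6}{5} e_{235} - \frac{14}{5} e_{245} + \frac{49}{30} e_{12345}
Answer: -\frac{54}{25}


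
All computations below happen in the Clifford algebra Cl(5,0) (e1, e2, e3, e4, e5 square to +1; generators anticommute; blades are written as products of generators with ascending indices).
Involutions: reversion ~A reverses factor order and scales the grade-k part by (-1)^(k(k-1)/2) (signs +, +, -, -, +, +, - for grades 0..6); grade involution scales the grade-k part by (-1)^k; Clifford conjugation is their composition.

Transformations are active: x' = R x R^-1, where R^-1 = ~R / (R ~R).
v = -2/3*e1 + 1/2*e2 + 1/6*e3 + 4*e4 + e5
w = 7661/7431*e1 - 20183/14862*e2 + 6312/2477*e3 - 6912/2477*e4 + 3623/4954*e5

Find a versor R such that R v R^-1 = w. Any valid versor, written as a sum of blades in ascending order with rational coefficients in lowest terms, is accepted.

Sketch: the shared square 319/18 makes R = v + w = 2707/7431*e1 - 6376/7431*e2 + 40349/14862*e3 + 2996/2477*e4 + 8577/4954*e5 the natural versor; its sandwich fixes that direction, negates (v - w)/2, and sends v to w.
Answer: 2707/7431*e1 - 6376/7431*e2 + 40349/14862*e3 + 2996/2477*e4 + 8577/4954*e5


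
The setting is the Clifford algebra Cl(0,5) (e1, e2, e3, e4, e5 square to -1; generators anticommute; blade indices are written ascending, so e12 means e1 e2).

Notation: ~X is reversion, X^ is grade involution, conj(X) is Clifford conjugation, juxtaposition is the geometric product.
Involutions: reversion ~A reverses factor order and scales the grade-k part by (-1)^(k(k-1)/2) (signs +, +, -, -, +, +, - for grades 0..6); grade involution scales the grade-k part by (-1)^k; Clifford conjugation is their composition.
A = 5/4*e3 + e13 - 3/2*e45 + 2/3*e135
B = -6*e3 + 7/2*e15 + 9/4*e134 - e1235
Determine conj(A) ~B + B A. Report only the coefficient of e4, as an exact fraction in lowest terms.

first term: -15/2 - 6*e1 - 2/3*e2 - 7/3*e3 - 9/4*e4 + 129/16*e14 - 4*e15 + e25 + 7/2*e35 - 3/2*e45 - 5/4*e125 - 31/4*e135 - 9*e345 + 3/2*e1234
second term: 15/2 - 6*e1 + 2/3*e2 + 7/3*e3 - 9/4*e4 - 39/16*e14 - 4*e15 - e25 - 7/2*e35 - 3/2*e45 - 5/4*e125 - e135 + 9*e345 + 3/2*e1234
Answer: -9/2


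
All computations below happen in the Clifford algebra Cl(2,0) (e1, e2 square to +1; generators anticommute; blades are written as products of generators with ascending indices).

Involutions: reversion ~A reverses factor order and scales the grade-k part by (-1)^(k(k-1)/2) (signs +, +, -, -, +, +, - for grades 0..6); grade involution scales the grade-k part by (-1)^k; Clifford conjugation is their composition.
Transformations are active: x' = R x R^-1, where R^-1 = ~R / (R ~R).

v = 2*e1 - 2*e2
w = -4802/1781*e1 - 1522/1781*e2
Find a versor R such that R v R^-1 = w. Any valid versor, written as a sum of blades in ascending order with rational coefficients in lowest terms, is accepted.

Take R = v + w = -1240/1781*e1 - 5084/1781*e2. Because q(v) = q(w) = 8, conjugation by R sends v exactly to w.
Answer: -1240/1781*e1 - 5084/1781*e2


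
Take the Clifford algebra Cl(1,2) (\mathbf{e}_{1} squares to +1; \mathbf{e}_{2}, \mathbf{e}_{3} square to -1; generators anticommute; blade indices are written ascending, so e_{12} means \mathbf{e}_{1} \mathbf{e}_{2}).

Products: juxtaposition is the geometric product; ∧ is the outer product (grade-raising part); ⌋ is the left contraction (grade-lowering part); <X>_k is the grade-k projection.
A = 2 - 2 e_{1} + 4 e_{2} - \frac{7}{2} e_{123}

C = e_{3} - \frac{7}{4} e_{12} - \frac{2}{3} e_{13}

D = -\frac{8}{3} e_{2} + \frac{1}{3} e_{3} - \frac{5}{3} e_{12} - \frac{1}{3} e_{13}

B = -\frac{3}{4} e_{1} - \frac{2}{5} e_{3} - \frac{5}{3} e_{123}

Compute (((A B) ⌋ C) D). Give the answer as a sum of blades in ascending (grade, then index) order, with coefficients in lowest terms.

step 1: -\frac{13}{3} - \frac{3}{2} e_{1} - \frac{4}{5} e_{3} + \frac{8}{5} e_{12} - \frac{88}{15} e_{13} + \frac{523}{120} e_{23} - \frac{10}{3} e_{123}
step 2: \frac{86}{45} + \frac{8}{15} e_{1} + \frac{21}{8} e_{2} - \frac{10}{3} e_{3} + \frac{91}{12} e_{12} + \frac{26}{9} e_{13}
step 3: -\frac{593}{108} + \frac{3455}{216} e_{1} - \frac{808}{135} e_{2} + \frac{62}{135} e_{3} - \frac{622}{135} e_{12} - \frac{62}{135} e_{13} - \frac{2225}{216} e_{23} + \frac{3599}{216} e_{123}
Answer: -\frac{593}{108} + \frac{3455}{216} e_{1} - \frac{808}{135} e_{2} + \frac{62}{135} e_{3} - \frac{622}{135} e_{12} - \frac{62}{135} e_{13} - \frac{2225}{216} e_{23} + \frac{3599}{216} e_{123}


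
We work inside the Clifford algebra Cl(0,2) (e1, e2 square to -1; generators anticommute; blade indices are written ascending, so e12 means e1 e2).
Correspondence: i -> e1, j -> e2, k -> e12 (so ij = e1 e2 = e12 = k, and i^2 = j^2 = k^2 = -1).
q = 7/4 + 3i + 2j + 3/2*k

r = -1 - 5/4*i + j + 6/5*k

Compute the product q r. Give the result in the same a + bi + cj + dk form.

In blades: q = 7/4 + 3*e1 + 2*e2 + 3/2*e12, r = -1 - 5/4*e1 + e2 + 6/5*e12.
Distribute q over r term by term (generator squares from the signature, products reordered to ascending indices): (7/4)*r = -7/4 - 35/16*e1 + 7/4*e2 + 21/10*e12; (3*e1)*r = 15/4 - 3*e1 - 18/5*e2 + 3*e12; (2*e2)*r = -2 + 12/5*e1 - 2*e2 + 5/2*e12; (3/2*e12)*r = -9/5 - 3/2*e1 - 15/8*e2 - 3/2*e12.
Sum: -9/5 - 343/80*e1 - 229/40*e2 + 61/10*e12; translating back through the correspondence:
Answer: -9/5 - 343/80*i - 229/40*j + 61/10*k


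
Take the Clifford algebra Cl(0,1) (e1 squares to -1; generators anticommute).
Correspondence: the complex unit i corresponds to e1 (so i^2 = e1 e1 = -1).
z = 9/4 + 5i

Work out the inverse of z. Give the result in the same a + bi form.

In blades: z = 9/4 + 5*e1.
With qbar = 9/4 - 5*e1 (scalar fixed, mapped units negated), z qbar = 481/16 (the sum of squared coefficients), so z^-1 = qbar / (481/16) = 36/481 - 80/481*e1; translating back:
Answer: 36/481 - 80/481*i


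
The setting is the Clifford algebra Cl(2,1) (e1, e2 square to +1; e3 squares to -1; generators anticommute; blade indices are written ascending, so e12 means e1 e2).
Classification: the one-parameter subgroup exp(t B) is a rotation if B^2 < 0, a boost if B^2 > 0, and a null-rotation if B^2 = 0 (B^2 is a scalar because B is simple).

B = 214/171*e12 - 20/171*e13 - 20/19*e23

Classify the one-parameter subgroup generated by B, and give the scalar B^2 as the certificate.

B^2 term by term: the squares give (214/171)^2*(e12)^2 + (-20/171)^2*(e13)^2 + (-20/19)^2*(e23)^2 = 45796/29241*(-1) + 400/29241*(+1) + 400/361*(+1) = -4/9 (each basis 2-blade squares to minus the product of its generators' squares); cross terms between blades sharing an index anticommute and cancel. So B^2 = -4/9.
Answer: rotation, certificate B^2 = -4/9. Why this suffices: the scalar -4/9 survives any versor conjugation, so its sign alone determines the class however B is presented.


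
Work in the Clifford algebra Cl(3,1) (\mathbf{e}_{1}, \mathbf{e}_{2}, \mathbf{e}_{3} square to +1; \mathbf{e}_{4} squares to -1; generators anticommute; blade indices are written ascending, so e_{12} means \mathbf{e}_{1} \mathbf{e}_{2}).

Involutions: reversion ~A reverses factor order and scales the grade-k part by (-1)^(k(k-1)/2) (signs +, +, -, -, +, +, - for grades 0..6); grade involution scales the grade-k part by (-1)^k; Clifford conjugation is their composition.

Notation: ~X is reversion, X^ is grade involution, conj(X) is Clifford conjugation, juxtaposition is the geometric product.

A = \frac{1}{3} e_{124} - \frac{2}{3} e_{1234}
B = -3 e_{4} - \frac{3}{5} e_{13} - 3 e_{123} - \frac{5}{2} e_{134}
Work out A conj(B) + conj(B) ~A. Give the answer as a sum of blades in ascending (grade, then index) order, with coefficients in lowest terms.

first term: -\frac{5}{3} e_{2} + 2 e_{4} - e_{12} - \frac{5}{6} e_{23} - \frac{2}{5} e_{24} - e_{34} + 2 e_{123} - \frac{1}{5} e_{234}
second term: \frac{5}{3} e_{2} - 2 e_{4} + e_{12} - \frac{5}{6} e_{23} - \frac{2}{5} e_{24} - e_{34} - 2 e_{123} - \frac{1}{5} e_{234}
Answer: -\frac{5}{3} e_{23} - \frac{4}{5} e_{24} - 2 e_{34} - \frac{2}{5} e_{234}


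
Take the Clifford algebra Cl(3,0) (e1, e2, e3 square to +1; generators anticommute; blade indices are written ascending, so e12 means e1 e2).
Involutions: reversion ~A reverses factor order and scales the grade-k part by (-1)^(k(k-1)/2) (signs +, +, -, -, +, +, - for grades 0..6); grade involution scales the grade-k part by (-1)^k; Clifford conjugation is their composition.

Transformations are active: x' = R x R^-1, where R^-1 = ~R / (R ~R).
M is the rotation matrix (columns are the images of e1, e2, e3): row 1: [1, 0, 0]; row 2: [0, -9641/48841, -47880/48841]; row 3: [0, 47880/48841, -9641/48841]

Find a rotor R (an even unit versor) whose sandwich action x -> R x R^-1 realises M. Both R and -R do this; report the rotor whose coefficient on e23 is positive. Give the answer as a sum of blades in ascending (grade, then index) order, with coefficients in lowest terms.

Method: write R = a + b12*e12 + b13*e13 + b23*e23 with a^2 + b12^2 + b13^2 + b23^2 = 1 (so R^-1 = ~R). Expanding the columns R e_j ~R gives tr M = 4a^2 - 1 and, from the antisymmetric part, M21 - M12 = -4a*b12, M13 - M31 = 4a*b13, M32 - M23 = -4a*b23.
Here tr M = 29559/48841, so a^2 = (1 + tr M)/4 = 19600/48841 and a = ±140/221. Taking a = 140/221: M21 - M12 = 0, M13 - M31 = 0, M32 - M23 = 95760/48841, giving b12 = 0, b13 = 0, b23 = -171/221, i.e. R = 140/221 - 171/221*e23.
Its e23 coefficient is negative, so report the other preimage -R.
Answer: -140/221 + 171/221*e23. Recall the cover is two-to-one: with M of trace 29559/48841, both preimages act alike, and the stated e23 sign chooses the sheet.


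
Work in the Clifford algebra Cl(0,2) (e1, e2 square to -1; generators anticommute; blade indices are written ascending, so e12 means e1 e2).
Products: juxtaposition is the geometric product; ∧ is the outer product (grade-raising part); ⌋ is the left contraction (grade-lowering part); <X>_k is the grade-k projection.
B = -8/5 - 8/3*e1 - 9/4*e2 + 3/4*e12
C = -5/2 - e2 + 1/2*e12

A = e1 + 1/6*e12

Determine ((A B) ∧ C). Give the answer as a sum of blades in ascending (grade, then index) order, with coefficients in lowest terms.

step 1: 61/24 - 49/40*e1 - 43/36*e2 - 151/60*e12
step 2: -305/48 + 49/16*e1 + 4/9*e2 + 703/80*e12
Answer: -305/48 + 49/16*e1 + 4/9*e2 + 703/80*e12


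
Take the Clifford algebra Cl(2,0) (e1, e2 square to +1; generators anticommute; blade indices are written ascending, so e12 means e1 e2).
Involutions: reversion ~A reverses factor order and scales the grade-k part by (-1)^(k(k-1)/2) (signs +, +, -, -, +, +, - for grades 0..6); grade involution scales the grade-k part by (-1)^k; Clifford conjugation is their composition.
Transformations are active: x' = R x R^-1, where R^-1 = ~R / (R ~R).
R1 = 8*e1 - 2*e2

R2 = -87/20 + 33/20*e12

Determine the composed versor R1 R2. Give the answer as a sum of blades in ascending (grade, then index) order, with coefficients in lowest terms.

Distribute over the terms of R1 (each basis-blade product reordered to ascending indices, repeated generators contracted through their squares):
(8*e1) R2 = -174/5*e1 + 66/5*e2
(-2*e2) R2 = 33/10*e1 + 87/10*e2
Summing the partial products and collecting blades:
Answer: -63/2*e1 + 219/10*e2


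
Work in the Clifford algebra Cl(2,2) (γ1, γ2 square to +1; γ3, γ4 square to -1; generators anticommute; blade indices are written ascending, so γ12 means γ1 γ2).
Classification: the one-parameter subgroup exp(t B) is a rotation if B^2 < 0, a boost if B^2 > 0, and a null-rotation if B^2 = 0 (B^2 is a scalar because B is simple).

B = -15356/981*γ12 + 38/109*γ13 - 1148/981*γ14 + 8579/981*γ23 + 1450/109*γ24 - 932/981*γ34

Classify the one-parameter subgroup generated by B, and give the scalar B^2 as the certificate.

B^2 term by term: the squares give (-15356/981)^2*(γ12)^2 + (38/109)^2*(γ13)^2 + (-1148/981)^2*(γ14)^2 + (8579/981)^2*(γ23)^2 + (1450/109)^2*(γ24)^2 + (-932/981)^2*(γ34)^2 = 235806736/962361*(-1) + 1444/11881*(+1) + 1317904/962361*(+1) + 73599241/962361*(+1) + 2102500/11881*(+1) + 868624/962361*(-1) = 9 (each basis 2-blade squares to minus the product of its generators' squares); cross terms between blades sharing an index anticommute and cancel; the commuting (index-disjoint) pairs give grade-4 terms 2*c*c'*(blade product), which cancel blade by blade — γ1234: 28623584/962361 - 110200/11881 - 19697384/962361 = 0 — confirming B is simple. So B^2 = 9.
Answer: boost, certificate B^2 = 9. Check the certificate: B^2 = 9, and that sign is decisive whatever form B takes.


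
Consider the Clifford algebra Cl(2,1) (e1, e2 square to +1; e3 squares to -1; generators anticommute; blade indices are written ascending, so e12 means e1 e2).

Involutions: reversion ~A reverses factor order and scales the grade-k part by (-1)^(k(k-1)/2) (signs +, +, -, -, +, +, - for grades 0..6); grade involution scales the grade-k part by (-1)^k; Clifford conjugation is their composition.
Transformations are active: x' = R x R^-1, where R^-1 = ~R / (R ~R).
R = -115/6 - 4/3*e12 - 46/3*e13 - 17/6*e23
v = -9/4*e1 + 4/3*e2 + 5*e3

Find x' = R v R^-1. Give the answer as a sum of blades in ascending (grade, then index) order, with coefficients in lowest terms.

~R = -115/6 + 4/3*e12 + 46/3*e13 + 17/6*e23, and R ~R = 126, so R^-1 = ~R / (126).
R v = 8497/72*e1 - 259/18*e2 - 1139/9*e3 + 1451/72*e123
Answer: -24757/756*e1 - 1055/567*e2 + 18754/567*e3


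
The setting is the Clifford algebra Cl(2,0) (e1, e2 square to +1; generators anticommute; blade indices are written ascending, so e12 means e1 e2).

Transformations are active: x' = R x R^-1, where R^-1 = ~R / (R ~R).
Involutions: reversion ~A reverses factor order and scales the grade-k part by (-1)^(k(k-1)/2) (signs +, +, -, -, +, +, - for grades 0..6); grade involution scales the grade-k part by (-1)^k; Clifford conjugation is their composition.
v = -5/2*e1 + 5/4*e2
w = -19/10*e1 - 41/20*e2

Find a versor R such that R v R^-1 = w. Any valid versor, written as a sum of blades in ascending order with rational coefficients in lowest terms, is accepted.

Key observation: q(v) = q(w) = 125/16 (sandwiches preserve the norm), so R = v + w = -22/5*e1 - 4/5*e2 works whenever it is invertible — the component of v along it is kept and (v - w)/2 reverses, sending v to w.
Answer: -22/5*e1 - 4/5*e2


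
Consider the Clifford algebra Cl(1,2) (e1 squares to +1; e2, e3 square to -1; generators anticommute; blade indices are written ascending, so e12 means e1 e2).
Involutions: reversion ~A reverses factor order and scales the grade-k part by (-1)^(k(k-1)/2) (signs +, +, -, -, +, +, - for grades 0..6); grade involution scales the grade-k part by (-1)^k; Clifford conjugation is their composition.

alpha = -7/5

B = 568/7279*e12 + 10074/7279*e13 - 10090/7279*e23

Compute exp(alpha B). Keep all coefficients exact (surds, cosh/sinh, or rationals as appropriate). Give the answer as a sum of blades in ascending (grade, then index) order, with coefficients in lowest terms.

B^2 term by term: the squares give (568/7279)^2*(e12)^2 + (10074/7279)^2*(e13)^2 + (-10090/7279)^2*(e23)^2 = 322624/52983841*(+1) + 101485476/52983841*(+1) + 101808100/52983841*(-1) = 0 (each basis 2-blade squares to minus the product of its generators' squares); cross terms between blades sharing an index anticommute and cancel. So B^2 = 0.
B^2 = 0, hence only two terms survive: exp(alpha B) = 1 + alpha B (parabolic case).
Answer: 1 - 3976/36395*e12 - 70518/36395*e13 + 14126/7279*e23


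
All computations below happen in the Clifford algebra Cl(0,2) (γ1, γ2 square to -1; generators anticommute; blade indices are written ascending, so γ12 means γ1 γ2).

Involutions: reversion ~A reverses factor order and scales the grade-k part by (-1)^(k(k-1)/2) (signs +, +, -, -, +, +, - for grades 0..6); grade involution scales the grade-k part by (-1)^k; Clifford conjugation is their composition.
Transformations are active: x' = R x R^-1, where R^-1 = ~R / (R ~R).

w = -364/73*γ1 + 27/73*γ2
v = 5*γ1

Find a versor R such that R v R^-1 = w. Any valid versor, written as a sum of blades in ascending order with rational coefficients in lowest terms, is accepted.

Reasoning: v^2 = w^2 = -25 since conjugation preserves the quadratic form; R = v + w = 1/73*γ1 + 27/73*γ2 is then valid when invertible, keeping its own part and reversing (v - w)/2.
Answer: 1/73*γ1 + 27/73*γ2


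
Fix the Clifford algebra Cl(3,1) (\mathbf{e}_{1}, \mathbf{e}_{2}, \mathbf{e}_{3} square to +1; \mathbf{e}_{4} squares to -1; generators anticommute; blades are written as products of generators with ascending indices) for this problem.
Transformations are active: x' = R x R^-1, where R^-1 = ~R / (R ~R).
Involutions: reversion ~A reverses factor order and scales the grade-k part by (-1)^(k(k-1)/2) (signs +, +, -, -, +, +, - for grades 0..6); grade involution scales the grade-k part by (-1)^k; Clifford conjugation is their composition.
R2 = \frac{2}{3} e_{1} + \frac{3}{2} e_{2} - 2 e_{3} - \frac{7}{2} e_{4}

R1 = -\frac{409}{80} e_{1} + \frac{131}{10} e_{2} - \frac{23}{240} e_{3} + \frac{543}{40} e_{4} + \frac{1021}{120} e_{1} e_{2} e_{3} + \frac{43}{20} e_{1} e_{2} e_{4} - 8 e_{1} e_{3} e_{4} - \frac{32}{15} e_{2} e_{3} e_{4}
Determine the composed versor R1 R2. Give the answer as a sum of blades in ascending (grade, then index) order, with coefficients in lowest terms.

Distribute over the terms of R2 (each basis-blade product reordered to ascending indices, repeated generators contracted through their squares):
R1 (\frac{2}{3} e_{1}) = -\frac{409}{120} - \frac{131}{15} e_{1} e_{2} + \frac{23}{360} e_{1} e_{3} - \frac{181}{20} e_{1} e_{4} + \frac{1021}{180} e_{2} e_{3} + \frac{43}{30} e_{2} e_{4} - \frac{16}{3} e_{3} e_{4} + \frac{64}{45} e_{1} e_{2} e_{3} e_{4}
R1 (\frac{3}{2} e_{2}) = \frac{393}{20} - \frac{1227}{160} e_{1} e_{2} - \frac{1021}{80} e_{1} e_{3} - \frac{129}{40} e_{1} e_{4} + \frac{23}{160} e_{2} e_{3} - \frac{1629}{80} e_{2} e_{4} - \frac{16}{5} e_{3} e_{4} - 12 e_{1} e_{2} e_{3} e_{4}
R1 (-2 e_{3}) = \frac{23}{120} - \frac{1021}{60} e_{1} e_{2} + \frac{409}{40} e_{1} e_{3} - 16 e_{1} e_{4} - \frac{131}{5} e_{2} e_{3} - \frac{64}{15} e_{2} e_{4} + \frac{543}{20} e_{3} e_{4} + \frac{43}{10} e_{1} e_{2} e_{3} e_{4}
R1 (-\frac{7}{2} e_{4}) = \frac{3801}{80} + \frac{301}{40} e_{1} e_{2} - 28 e_{1} e_{3} + \frac{2863}{160} e_{1} e_{4} - \frac{112}{15} e_{2} e_{3} - \frac{917}{20} e_{2} e_{4} + \frac{161}{480} e_{3} e_{4} - \frac{7147}{240} e_{1} e_{2} e_{3} e_{4}
Summing the partial products and collecting blades:
Answer: \frac{15347}{240} - \frac{4143}{160} e_{1} e_{2} - \frac{21941}{720} e_{1} e_{3} - \frac{1661}{160} e_{1} e_{4} - \frac{8021}{288} e_{2} e_{3} - \frac{16571}{240} e_{2} e_{4} + \frac{9097}{480} e_{3} e_{4} - \frac{25961}{720} e_{1} e_{2} e_{3} e_{4}


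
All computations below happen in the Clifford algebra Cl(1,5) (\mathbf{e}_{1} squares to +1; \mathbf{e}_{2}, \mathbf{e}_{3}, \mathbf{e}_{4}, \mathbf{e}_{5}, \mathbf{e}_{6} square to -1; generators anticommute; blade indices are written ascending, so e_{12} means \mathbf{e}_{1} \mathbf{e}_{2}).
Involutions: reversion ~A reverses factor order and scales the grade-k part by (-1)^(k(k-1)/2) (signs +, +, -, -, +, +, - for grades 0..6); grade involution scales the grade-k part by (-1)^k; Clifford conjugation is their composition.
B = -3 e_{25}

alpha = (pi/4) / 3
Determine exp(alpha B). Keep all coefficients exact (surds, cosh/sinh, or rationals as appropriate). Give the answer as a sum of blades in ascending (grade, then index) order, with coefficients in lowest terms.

B^2 = (-3)^2*(e_{25})^2 = 9*(-1) = -9 (a basis 2-blade squares to minus the product of its generators' squares).
B^2 = -9 — since the square is negative, the closed form is circular: l = 3, alpha*l = \frac{\pi}{4}, so exp(alpha B) = cos(\frac{\pi}{4}) + (sin(\frac{\pi}{4})/3)*B = \frac{\sqrt{2}}{2} + (\frac{\sqrt{2}}{6})*B.
Answer: \frac{\sqrt{2}}{2} - \frac{\sqrt{2}}{2} e_{25}


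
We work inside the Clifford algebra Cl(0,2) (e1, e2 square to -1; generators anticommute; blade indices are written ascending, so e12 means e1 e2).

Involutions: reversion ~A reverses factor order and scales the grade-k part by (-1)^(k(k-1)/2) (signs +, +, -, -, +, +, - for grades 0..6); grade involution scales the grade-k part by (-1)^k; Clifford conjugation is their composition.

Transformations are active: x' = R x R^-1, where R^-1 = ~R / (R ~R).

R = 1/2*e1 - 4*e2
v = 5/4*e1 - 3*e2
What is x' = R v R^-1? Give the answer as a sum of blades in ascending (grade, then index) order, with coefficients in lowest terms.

~R = 1/2*e1 - 4*e2, and R ~R = -65/4, so R^-1 = ~R / (-65/4).
R v = -101/8 + 7/2*e12
Answer: -123/260*e1 - 209/65*e2


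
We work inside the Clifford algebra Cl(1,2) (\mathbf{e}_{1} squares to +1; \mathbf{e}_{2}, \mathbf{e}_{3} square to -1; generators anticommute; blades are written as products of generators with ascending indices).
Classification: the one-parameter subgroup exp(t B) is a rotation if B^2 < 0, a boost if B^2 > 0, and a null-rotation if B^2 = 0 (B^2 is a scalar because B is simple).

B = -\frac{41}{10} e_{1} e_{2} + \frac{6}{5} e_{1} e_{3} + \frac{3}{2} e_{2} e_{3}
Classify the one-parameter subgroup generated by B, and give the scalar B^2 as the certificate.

B^2 term by term: the squares give (-\frac{41}{10})^2*(e_{1} e_{2})^2 + (\frac{6}{5})^2*(e_{1} e_{3})^2 + (\frac{3}{2})^2*(e_{2} e_{3})^2 = \frac{1681}{100}*(+1) + \frac{36}{25}*(+1) + \frac{9}{4}*(-1) = 16 (each basis 2-blade squares to minus the product of its generators' squares); cross terms between blades sharing an index anticommute and cancel. So B^2 = 16.
Answer: boost, certificate B^2 = 16. Note: conjugating B changes its blade decomposition but never the scalar B^2 = 16, whose sign settles the classification.
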